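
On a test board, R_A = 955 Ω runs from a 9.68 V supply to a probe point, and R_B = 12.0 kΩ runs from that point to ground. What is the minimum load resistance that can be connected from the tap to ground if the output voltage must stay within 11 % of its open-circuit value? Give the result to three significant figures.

Output resistance R_th = R_A‖R_B = (955 × 12000)/12960 = 884.6 Ω.
The fractional drop is R_th/(R_th + R_L); requiring this ≤ 0.110 gives R_L ≥ R_th(1/0.110 − 1) = 884.6 × 8.091 = 7.16 kΩ.

R_L(min) ≈ 7.16 kΩ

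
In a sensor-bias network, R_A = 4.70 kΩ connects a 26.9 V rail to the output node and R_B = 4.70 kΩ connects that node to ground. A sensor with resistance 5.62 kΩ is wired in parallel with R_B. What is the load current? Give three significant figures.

R_B‖R_L = 2.559 kΩ; V_out = 26.9 × 2.559/7.259 = 9.484 V.
I_L = V_out / R_L = 9.484 / 5.62 kΩ = 1.69 mA.

I_L ≈ 1.69 mA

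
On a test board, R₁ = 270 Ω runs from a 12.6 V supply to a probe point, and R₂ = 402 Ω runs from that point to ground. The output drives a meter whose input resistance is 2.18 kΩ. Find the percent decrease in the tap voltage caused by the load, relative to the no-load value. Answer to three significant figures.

6.90 %

The divider's output (Thévenin) resistance is R₁‖R₂ = 161.5 Ω.
Fractional drop under load = R_th/(R_th + R_L) = 161.5 / (161.5 + 2180) = 0.06898.
So the output falls by 6.90 %.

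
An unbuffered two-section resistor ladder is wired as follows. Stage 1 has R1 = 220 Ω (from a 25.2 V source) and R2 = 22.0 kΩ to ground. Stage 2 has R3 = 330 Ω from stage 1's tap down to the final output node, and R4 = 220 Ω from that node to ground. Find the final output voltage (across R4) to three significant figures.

Stage 2 presents R3+R4 = 550.0 Ω as a load on stage 1's tap.
Stage 1's lower leg becomes R2‖(R3+R4) = 536.6 Ω, so V_mid = 25.2 × 536.6/756.6 = 17.87 V.
Stage 2 is itself unloaded: V_out = V_mid × R4/(R3+R4) = 17.87 × 220/550.0 = 7.15 V.

V_out ≈ 7.15 V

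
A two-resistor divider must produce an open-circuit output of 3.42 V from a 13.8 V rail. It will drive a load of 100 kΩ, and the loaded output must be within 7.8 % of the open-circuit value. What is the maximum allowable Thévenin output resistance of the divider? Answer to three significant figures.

Loading drop = R_th/(R_th + R_L) ≤ 0.0780, so R_th ≤ R_L · ε/(1−ε) = 100 kΩ × 0.0780/0.9220 = 8.46 kΩ.
(Any R1, R2 with R2/(R1+R2) = 0.248 and R1‖R2 ≤ 8.46 kΩ will meet the spec.)

R_th ≤ 8.46 kΩ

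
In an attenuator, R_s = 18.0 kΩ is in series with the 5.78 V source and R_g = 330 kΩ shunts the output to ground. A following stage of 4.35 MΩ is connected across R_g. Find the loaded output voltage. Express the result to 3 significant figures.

V_out ≈ 5.46 V

The load sits in parallel with R_g: R_g‖R_L = (330 × 4350) / (330 + 4350) = 306.7 kΩ.
V_out = 5.78 × 306.7 / (18.0 + 306.7) = 5.78 × 306.7/324.7 = 5.46 V.
(Unloaded it would have been 5.48 V.)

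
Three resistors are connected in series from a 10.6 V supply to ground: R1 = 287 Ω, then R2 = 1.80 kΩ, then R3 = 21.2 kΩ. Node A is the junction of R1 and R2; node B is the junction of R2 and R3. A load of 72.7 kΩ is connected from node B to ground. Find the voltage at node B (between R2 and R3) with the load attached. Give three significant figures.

V ≈ 9.40 V

At node B, R3 is in parallel with the load: R3‖R_L = 16410 Ω.
Below node A the resistance is R2 + (R3‖R_L) = 18210 Ω, so V_A = 10.6 × 18210/18500 = 10.44 V.
Then V_B = V_A × (R3‖R_L)/(R2 + R3‖R_L) = 10.44 × 16410/18210 = 9.40 V.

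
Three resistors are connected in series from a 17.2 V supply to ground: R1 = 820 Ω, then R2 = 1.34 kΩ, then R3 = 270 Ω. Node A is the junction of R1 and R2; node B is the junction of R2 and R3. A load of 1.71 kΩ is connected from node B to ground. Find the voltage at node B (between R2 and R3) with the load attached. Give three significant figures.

At node B, R3 is in parallel with the load: R3‖R_L = 233.2 Ω.
Below node A the resistance is R2 + (R3‖R_L) = 1573 Ω, so V_A = 17.2 × 1573/2393 = 11.31 V.
Then V_B = V_A × (R3‖R_L)/(R2 + R3‖R_L) = 11.31 × 233.2/1573 = 1.68 V.

V ≈ 1.68 V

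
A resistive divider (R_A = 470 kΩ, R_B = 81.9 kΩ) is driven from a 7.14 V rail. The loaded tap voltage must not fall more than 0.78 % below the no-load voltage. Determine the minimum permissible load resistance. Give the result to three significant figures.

Output resistance R_th = R_A‖R_B = (470 × 81.9)/551.9 = 69.75 kΩ.
The fractional drop is R_th/(R_th + R_L); requiring this ≤ 0.00780 gives R_L ≥ R_th(1/0.00780 − 1) = 69.75 × 127.2 = 8.87 MΩ.

R_L(min) ≈ 8.87 MΩ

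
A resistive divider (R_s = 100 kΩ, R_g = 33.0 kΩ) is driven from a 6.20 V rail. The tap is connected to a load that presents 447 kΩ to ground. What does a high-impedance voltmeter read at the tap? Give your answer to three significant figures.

The load sits in parallel with R_g: R_g‖R_L = (33.0 × 447) / (33.0 + 447) = 30.73 kΩ.
V_out = 6.20 × 30.73 / (100 + 30.73) = 6.20 × 30.73/130.7 = 1.46 V.
(Unloaded it would have been 1.54 V.)

V_out ≈ 1.46 V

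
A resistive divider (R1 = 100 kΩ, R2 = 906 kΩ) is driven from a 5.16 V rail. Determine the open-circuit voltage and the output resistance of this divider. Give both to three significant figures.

V_th is the open-circuit tap voltage: 5.16 × 906/(100 + 906) = 4.65 V.
With the supply zeroed, R1 and R2 appear in parallel from the tap: R_th = R1‖R2 = (100 × 906)/1006 = 90.1 kΩ.

V_th = 4.65 V, R_th = 90.1 kΩ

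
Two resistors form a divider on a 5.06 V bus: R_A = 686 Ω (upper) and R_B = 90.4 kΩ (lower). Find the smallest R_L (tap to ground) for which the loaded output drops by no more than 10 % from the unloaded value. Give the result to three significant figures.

Output resistance R_th = R_A‖R_B = (686 × 90400)/91090 = 680.8 Ω.
The fractional drop is R_th/(R_th + R_L); requiring this ≤ 0.100 gives R_L ≥ R_th(1/0.100 − 1) = 680.8 × 9.000 = 6.13 kΩ.

R_L(min) ≈ 6.13 kΩ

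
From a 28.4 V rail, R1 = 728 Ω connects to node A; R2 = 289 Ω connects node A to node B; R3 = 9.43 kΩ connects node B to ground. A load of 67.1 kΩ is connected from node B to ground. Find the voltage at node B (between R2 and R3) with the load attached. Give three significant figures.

V ≈ 25.3 V

At node B, R3 is in parallel with the load: R3‖R_L = 8268 Ω.
Below node A the resistance is R2 + (R3‖R_L) = 8557 Ω, so V_A = 28.4 × 8557/9285 = 26.17 V.
Then V_B = V_A × (R3‖R_L)/(R2 + R3‖R_L) = 26.17 × 8268/8557 = 25.3 V.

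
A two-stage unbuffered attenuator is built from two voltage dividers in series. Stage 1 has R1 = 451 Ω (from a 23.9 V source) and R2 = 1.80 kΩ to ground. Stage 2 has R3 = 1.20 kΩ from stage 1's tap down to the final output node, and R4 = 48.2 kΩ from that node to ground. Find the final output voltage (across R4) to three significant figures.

V_out ≈ 18.5 V

Stage 2 presents R3+R4 = 49400 Ω as a load on stage 1's tap.
Stage 1's lower leg becomes R2‖(R3+R4) = 1737 Ω, so V_mid = 23.9 × 1737/2188 = 18.97 V.
Stage 2 is itself unloaded: V_out = V_mid × R4/(R3+R4) = 18.97 × 48200/49400 = 18.5 V.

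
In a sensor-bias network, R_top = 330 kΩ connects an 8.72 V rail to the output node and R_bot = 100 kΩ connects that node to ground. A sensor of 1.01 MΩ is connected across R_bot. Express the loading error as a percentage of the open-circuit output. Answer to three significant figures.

7.06 %

The divider's output (Thévenin) resistance is R_top‖R_bot = 76.74 kΩ.
Fractional drop under load = R_th/(R_th + R_L) = 76.74 / (76.74 + 1010) = 0.07062.
So the output falls by 7.06 %.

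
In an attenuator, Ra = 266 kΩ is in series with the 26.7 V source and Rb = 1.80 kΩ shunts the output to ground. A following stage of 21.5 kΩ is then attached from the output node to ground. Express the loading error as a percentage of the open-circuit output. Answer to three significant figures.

The divider's output (Thévenin) resistance is Ra‖Rb = 1.788 kΩ.
Fractional drop under load = R_th/(R_th + R_L) = 1.788 / (1.788 + 21.5) = 0.07677.
So the output falls by 7.68 %.

7.68 %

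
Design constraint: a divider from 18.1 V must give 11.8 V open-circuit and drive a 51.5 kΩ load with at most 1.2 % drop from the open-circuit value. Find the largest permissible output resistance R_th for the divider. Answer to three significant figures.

Loading drop = R_th/(R_th + R_L) ≤ 0.0120, so R_th ≤ R_L · ε/(1−ε) = 51.5 kΩ × 0.0120/0.9880 = 626 Ω.

R_th ≤ 626 Ω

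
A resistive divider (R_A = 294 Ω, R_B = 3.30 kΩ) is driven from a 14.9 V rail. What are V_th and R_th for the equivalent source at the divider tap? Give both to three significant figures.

V_th = 13.7 V, R_th = 270 Ω

V_th is the open-circuit tap voltage: 14.9 × 3300/(294 + 3300) = 13.7 V.
With the supply zeroed, R_A and R_B appear in parallel from the tap: R_th = R_A‖R_B = (294 × 3300)/3594 = 270 Ω.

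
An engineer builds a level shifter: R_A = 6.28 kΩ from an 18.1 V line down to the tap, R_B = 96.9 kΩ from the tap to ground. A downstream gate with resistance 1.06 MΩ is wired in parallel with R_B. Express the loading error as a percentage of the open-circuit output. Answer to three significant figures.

0.553 %

The divider's output (Thévenin) resistance is R_A‖R_B = 5.898 kΩ.
Fractional drop under load = R_th/(R_th + R_L) = 5.898 / (5.898 + 1060) = 0.005533.
So the output falls by 0.553 %.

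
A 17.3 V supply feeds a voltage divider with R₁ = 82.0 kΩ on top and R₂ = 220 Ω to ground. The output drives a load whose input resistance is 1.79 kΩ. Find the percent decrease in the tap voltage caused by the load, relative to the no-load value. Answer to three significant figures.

10.9 %

The divider's output (Thévenin) resistance is R₁‖R₂ = 219.4 Ω.
Fractional drop under load = R_th/(R_th + R_L) = 219.4 / (219.4 + 1790) = 0.1092.
So the output falls by 10.9 %.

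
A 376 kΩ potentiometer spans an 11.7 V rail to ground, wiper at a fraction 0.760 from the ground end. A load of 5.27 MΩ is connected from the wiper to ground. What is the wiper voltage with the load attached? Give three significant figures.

V ≈ 8.78 V

The wiper splits the pot into (1−α)R = 90.24 kΩ above and αR = 285.8 kΩ below.
Lower section ‖ load = 271.1 kΩ.
V_wiper = 11.7 × 271.1/(90.24 + 271.1) = 8.78 V.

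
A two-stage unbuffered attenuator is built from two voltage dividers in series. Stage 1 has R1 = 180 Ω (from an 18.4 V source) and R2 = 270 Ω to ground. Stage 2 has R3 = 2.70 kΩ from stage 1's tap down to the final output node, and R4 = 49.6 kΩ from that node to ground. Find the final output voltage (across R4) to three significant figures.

V_out ≈ 10.4 V

Stage 2 presents R3+R4 = 52300 Ω as a load on stage 1's tap.
Stage 1's lower leg becomes R2‖(R3+R4) = 268.6 Ω, so V_mid = 18.4 × 268.6/448.6 = 11.02 V.
Stage 2 is itself unloaded: V_out = V_mid × R4/(R3+R4) = 11.02 × 49600/52300 = 10.4 V.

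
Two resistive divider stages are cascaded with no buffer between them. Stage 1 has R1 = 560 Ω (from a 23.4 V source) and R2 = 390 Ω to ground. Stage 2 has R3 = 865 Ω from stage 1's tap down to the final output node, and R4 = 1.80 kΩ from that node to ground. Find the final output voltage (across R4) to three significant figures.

V_out ≈ 5.97 V

Stage 2 presents R3+R4 = 2665 Ω as a load on stage 1's tap.
Stage 1's lower leg becomes R2‖(R3+R4) = 340.2 Ω, so V_mid = 23.4 × 340.2/900.2 = 8.843 V.
Stage 2 is itself unloaded: V_out = V_mid × R4/(R3+R4) = 8.843 × 1800/2665 = 5.97 V.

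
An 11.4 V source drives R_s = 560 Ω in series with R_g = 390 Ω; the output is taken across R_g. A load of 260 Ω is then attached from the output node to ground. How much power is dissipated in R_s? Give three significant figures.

P ≈ 142 mW

Total resistance from the source is R_s + (R_g‖R_L) = 716.0 Ω, so I = 11.4/716.0 Ω = 15.92 mA.
P = I²·R_s = (15.92 mA)² × 560 Ω = 142 mW.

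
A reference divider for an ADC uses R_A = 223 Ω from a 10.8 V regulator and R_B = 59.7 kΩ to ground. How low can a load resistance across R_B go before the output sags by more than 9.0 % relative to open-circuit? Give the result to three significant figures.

Output resistance R_th = R_A‖R_B = (223 × 59700)/59920 = 222.2 Ω.
The fractional drop is R_th/(R_th + R_L); requiring this ≤ 0.0900 gives R_L ≥ R_th(1/0.0900 − 1) = 222.2 × 10.11 = 2.25 kΩ.

R_L(min) ≈ 2.25 kΩ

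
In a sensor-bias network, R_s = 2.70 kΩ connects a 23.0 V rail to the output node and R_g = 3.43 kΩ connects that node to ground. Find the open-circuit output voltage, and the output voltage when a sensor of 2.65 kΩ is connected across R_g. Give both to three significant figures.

Unloaded: 12.9 V; loaded: 8.20 V

Open-circuit: V = 23.0 × 3.43/(2.70 + 3.43) = 12.9 V.
With the load, R_g becomes R_g‖R_L = 1.495 kΩ, so V = 23.0 × 1.495/4.195 = 8.20 V.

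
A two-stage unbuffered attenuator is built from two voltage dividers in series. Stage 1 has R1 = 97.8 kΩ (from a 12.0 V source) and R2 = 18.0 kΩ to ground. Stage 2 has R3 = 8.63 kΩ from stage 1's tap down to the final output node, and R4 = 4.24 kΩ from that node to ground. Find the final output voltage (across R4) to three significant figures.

V_out ≈ 0.282 V

Stage 2 presents R3+R4 = 12.87 kΩ as a load on stage 1's tap.
Stage 1's lower leg becomes R2‖(R3+R4) = 7.504 kΩ, so V_mid = 12.0 × 7.504/105.3 = 0.8552 V.
Stage 2 is itself unloaded: V_out = V_mid × R4/(R3+R4) = 0.8552 × 4.24/12.87 = 0.282 V.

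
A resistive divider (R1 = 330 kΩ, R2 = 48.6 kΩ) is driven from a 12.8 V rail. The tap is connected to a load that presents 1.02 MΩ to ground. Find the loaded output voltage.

The load sits in parallel with R2: R2‖R_L = (48.6 × 1020) / (48.6 + 1020) = 46.39 kΩ.
V_out = 12.8 × 46.39 / (330 + 46.39) = 12.8 × 46.39/376.4 = 1.58 V.

V_out ≈ 1.58 V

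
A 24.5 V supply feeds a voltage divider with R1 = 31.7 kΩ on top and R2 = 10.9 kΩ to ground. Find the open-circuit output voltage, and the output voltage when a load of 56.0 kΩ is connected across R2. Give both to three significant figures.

Open-circuit: V = 24.5 × 10.9/(31.7 + 10.9) = 6.27 V.
With the load, R2 becomes R2‖R_L = 9.124 kΩ, so V = 24.5 × 9.124/40.82 = 5.48 V.

Unloaded: 6.27 V; loaded: 5.48 V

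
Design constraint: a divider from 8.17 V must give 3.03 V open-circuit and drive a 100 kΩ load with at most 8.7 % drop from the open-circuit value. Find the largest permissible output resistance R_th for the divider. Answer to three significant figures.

R_th ≤ 9.53 kΩ

Loading drop = R_th/(R_th + R_L) ≤ 0.0870, so R_th ≤ R_L · ε/(1−ε) = 100 kΩ × 0.0870/0.9130 = 9.53 kΩ.
(Any R1, R2 with R2/(R1+R2) = 0.371 and R1‖R2 ≤ 9.53 kΩ will meet the spec.)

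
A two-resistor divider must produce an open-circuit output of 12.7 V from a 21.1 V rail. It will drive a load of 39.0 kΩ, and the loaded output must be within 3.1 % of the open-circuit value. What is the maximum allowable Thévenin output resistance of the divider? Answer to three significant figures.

R_th ≤ 1.25 kΩ

Loading drop = R_th/(R_th + R_L) ≤ 0.0310, so R_th ≤ R_L · ε/(1−ε) = 39.0 kΩ × 0.0310/0.9690 = 1.25 kΩ.
(Any R1, R2 with R2/(R1+R2) = 0.602 and R1‖R2 ≤ 1.25 kΩ will meet the spec.)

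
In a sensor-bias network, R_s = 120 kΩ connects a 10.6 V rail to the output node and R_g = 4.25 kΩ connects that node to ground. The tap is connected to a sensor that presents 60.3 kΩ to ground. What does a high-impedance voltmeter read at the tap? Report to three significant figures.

V_out ≈ 0.339 V

The load sits in parallel with R_g: R_g‖R_L = (4.25 × 60.3) / (4.25 + 60.3) = 3.970 kΩ.
V_out = 10.6 × 3.970 / (120 + 3.970) = 10.6 × 3.970/124.0 = 0.339 V.
(Unloaded it would have been 0.363 V.)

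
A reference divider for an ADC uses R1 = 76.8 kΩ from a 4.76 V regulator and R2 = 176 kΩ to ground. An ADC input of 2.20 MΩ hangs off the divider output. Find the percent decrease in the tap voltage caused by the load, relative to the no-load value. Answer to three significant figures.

2.37 %

The divider's output (Thévenin) resistance is R1‖R2 = 53.47 kΩ.
Fractional drop under load = R_th/(R_th + R_L) = 53.47 / (53.47 + 2200) = 0.02373.
So the output falls by 2.37 %.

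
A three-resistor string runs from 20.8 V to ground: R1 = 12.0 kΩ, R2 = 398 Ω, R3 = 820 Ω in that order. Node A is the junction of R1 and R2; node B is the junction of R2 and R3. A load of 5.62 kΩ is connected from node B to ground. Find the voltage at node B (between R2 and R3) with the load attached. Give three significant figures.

At node B, R3 is in parallel with the load: R3‖R_L = 715.6 Ω.
Below node A the resistance is R2 + (R3‖R_L) = 1114 Ω, so V_A = 20.8 × 1114/13110 = 1.766 V.
Then V_B = V_A × (R3‖R_L)/(R2 + R3‖R_L) = 1.766 × 715.6/1114 = 1.14 V.

V ≈ 1.14 V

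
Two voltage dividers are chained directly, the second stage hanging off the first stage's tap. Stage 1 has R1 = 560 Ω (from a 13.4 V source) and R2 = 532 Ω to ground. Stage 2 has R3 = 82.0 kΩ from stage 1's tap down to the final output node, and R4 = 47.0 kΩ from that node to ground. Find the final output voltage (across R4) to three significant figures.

V_out ≈ 2.37 V

Stage 2 presents R3+R4 = 129000 Ω as a load on stage 1's tap.
Stage 1's lower leg becomes R2‖(R3+R4) = 529.8 Ω, so V_mid = 13.4 × 529.8/1090 = 6.514 V.
Stage 2 is itself unloaded: V_out = V_mid × R4/(R3+R4) = 6.514 × 47000/129000 = 2.37 V.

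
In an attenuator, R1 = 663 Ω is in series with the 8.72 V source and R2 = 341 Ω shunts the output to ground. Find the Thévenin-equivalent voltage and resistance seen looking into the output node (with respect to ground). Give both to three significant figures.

V_th is the open-circuit tap voltage: 8.72 × 341/(663 + 341) = 2.96 V.
With the supply zeroed, R1 and R2 appear in parallel from the tap: R_th = R1‖R2 = (663 × 341)/1004 = 225 Ω.

V_th = 2.96 V, R_th = 225 Ω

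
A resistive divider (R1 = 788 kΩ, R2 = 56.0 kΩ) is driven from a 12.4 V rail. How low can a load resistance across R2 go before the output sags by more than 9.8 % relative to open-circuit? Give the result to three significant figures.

Output resistance R_th = R1‖R2 = (788 × 56.0)/844.0 = 52.28 kΩ.
The fractional drop is R_th/(R_th + R_L); requiring this ≤ 0.0980 gives R_L ≥ R_th(1/0.0980 − 1) = 52.28 × 9.204 = 481 kΩ.

R_L(min) ≈ 481 kΩ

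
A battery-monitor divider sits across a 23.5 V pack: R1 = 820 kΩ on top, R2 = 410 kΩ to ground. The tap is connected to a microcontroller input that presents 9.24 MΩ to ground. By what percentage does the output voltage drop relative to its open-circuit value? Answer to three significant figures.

The divider's output (Thévenin) resistance is R1‖R2 = 273.3 kΩ.
Fractional drop under load = R_th/(R_th + R_L) = 273.3 / (273.3 + 9240) = 0.02873.
So the output falls by 2.87 %.

2.87 %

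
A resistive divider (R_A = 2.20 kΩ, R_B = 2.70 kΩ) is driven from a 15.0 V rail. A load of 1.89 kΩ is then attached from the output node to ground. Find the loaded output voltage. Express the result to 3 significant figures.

V_out ≈ 5.04 V

The load sits in parallel with R_B: R_B‖R_L = (2.70 × 1.89) / (2.70 + 1.89) = 1.112 kΩ.
V_out = 15.0 × 1.112 / (2.20 + 1.112) = 15.0 × 1.112/3.312 = 5.04 V.
(Unloaded it would have been 8.27 V.)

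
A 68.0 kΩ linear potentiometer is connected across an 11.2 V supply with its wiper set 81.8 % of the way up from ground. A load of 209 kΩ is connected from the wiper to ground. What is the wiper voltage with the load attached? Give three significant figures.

V ≈ 8.74 V

The wiper splits the pot into (1−α)R = 12.38 kΩ above and αR = 55.62 kΩ below.
Lower section ‖ load = 43.93 kΩ.
V_wiper = 11.2 × 43.93/(12.38 + 43.93) = 8.74 V.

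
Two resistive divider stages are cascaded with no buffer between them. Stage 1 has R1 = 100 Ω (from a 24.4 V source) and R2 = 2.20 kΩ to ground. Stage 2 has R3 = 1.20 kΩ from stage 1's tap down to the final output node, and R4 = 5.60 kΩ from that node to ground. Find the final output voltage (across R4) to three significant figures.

V_out ≈ 19.0 V

Stage 2 presents R3+R4 = 6800 Ω as a load on stage 1's tap.
Stage 1's lower leg becomes R2‖(R3+R4) = 1662 Ω, so V_mid = 24.4 × 1662/1762 = 23.02 V.
Stage 2 is itself unloaded: V_out = V_mid × R4/(R3+R4) = 23.02 × 5600/6800 = 19.0 V.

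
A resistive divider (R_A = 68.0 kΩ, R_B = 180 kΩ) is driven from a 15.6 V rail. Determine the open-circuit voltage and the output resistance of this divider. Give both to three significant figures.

V_th is the open-circuit tap voltage: 15.6 × 180/(68.0 + 180) = 11.3 V.
With the supply zeroed, R_A and R_B appear in parallel from the tap: R_th = R_A‖R_B = (68.0 × 180)/248.0 = 49.4 kΩ.

V_th = 11.3 V, R_th = 49.4 kΩ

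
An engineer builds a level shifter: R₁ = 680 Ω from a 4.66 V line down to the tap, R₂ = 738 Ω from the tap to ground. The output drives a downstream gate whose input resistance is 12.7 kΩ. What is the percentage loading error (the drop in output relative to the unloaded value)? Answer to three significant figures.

2.71 %

The divider's output (Thévenin) resistance is R₁‖R₂ = 353.9 Ω.
Fractional drop under load = R_th/(R_th + R_L) = 353.9 / (353.9 + 12700) = 0.02711.
So the output falls by 2.71 %.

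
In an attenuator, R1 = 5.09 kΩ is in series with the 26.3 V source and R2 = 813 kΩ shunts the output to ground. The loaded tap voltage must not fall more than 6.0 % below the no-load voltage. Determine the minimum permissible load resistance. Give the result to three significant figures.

Output resistance R_th = R1‖R2 = (5.09 × 813)/818.1 = 5.058 kΩ.
The fractional drop is R_th/(R_th + R_L); requiring this ≤ 0.0600 gives R_L ≥ R_th(1/0.0600 − 1) = 5.058 × 15.67 = 79.2 kΩ.

R_L(min) ≈ 79.2 kΩ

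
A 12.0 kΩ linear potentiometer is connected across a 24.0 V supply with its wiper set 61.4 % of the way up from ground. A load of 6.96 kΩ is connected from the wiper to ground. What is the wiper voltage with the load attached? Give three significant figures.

V ≈ 10.5 V

The wiper splits the pot into (1−α)R = 4.632 kΩ above and αR = 7.368 kΩ below.
Lower section ‖ load = 3.579 kΩ.
V_wiper = 24.0 × 3.579/(4.632 + 3.579) = 10.5 V.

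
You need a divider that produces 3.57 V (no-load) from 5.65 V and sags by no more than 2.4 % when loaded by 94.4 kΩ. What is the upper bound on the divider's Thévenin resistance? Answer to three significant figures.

R_th ≤ 2.32 kΩ

Loading drop = R_th/(R_th + R_L) ≤ 0.0240, so R_th ≤ R_L · ε/(1−ε) = 94.4 kΩ × 0.0240/0.9760 = 2.32 kΩ.
(Any R1, R2 with R2/(R1+R2) = 0.632 and R1‖R2 ≤ 2.32 kΩ will meet the spec.)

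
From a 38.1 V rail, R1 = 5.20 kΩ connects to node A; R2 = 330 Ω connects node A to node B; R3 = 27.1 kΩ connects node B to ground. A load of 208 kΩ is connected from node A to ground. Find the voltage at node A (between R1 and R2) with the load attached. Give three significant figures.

V ≈ 31.4 V

Below node A the series string R2+R3 = 27430 Ω sits in parallel with the 208000 Ω load: 24230 Ω.
V_A = 38.1 × 24230/(5200 + 24230) = 31.4 V.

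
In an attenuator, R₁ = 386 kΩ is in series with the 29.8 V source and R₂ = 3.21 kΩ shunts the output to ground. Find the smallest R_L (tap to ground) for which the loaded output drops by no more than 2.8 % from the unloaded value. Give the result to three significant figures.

Output resistance R_th = R₁‖R₂ = (386 × 3.21)/389.2 = 3.184 kΩ.
The fractional drop is R_th/(R_th + R_L); requiring this ≤ 0.0280 gives R_L ≥ R_th(1/0.0280 − 1) = 3.184 × 34.71 = 111 kΩ.

R_L(min) ≈ 111 kΩ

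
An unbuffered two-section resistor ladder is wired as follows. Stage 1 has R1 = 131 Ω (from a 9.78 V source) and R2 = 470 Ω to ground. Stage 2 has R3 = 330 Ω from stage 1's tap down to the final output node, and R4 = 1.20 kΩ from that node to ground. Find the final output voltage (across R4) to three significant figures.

V_out ≈ 5.62 V

Stage 2 presents R3+R4 = 1530 Ω as a load on stage 1's tap.
Stage 1's lower leg becomes R2‖(R3+R4) = 359.6 Ω, so V_mid = 9.78 × 359.6/490.6 = 7.168 V.
Stage 2 is itself unloaded: V_out = V_mid × R4/(R3+R4) = 7.168 × 1200/1530 = 5.62 V.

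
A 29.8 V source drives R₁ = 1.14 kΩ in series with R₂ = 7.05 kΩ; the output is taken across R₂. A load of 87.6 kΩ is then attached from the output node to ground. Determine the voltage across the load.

V_out ≈ 25.4 V

The load sits in parallel with R₂: R₂‖R_L = (7.05 × 87.6) / (7.05 + 87.6) = 6.525 kΩ.
V_out = 29.8 × 6.525 / (1.14 + 6.525) = 29.8 × 6.525/7.665 = 25.4 V.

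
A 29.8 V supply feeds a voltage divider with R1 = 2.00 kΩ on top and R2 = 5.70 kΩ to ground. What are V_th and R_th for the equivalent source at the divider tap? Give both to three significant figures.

V_th = 22.1 V, R_th = 1.48 kΩ

V_th is the open-circuit tap voltage: 29.8 × 5.70/(2.00 + 5.70) = 22.1 V.
With the supply zeroed, R1 and R2 appear in parallel from the tap: R_th = R1‖R2 = (2.00 × 5.70)/7.700 = 1.48 kΩ.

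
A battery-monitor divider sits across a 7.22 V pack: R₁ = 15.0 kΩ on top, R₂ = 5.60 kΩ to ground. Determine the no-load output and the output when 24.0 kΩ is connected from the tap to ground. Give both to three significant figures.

Open-circuit: V = 7.22 × 5.60/(15.0 + 5.60) = 1.96 V.
With the load, R₂ becomes R₂‖R_L = 4.541 kΩ, so V = 7.22 × 4.541/19.54 = 1.68 V.

Unloaded: 1.96 V; loaded: 1.68 V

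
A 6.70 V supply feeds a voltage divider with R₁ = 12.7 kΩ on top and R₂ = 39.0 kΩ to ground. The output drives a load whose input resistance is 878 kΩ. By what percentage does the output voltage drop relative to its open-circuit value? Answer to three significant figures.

1.08 %

The divider's output (Thévenin) resistance is R₁‖R₂ = 9.580 kΩ.
Fractional drop under load = R_th/(R_th + R_L) = 9.580 / (9.580 + 878) = 0.01079.
So the output falls by 1.08 %.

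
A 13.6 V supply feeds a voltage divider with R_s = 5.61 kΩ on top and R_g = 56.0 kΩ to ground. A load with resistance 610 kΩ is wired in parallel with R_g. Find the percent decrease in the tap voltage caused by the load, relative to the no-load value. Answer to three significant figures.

The divider's output (Thévenin) resistance is R_s‖R_g = 5.099 kΩ.
Fractional drop under load = R_th/(R_th + R_L) = 5.099 / (5.099 + 610) = 0.008290.
So the output falls by 0.829 %.

0.829 %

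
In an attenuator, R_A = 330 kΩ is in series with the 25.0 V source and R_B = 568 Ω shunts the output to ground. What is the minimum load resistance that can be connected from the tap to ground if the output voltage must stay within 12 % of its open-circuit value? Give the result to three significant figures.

R_L(min) ≈ 4.16 kΩ

Output resistance R_th = R_A‖R_B = (330000 × 568)/330600 = 567.0 Ω.
The fractional drop is R_th/(R_th + R_L); requiring this ≤ 0.120 gives R_L ≥ R_th(1/0.120 − 1) = 567.0 × 7.333 = 4.16 kΩ.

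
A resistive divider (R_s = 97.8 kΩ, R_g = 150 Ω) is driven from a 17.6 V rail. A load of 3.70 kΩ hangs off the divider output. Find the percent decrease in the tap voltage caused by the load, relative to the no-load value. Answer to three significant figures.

3.89 %

The divider's output (Thévenin) resistance is R_s‖R_g = 149.8 Ω.
Fractional drop under load = R_th/(R_th + R_L) = 149.8 / (149.8 + 3700) = 0.03890.
So the output falls by 3.89 %.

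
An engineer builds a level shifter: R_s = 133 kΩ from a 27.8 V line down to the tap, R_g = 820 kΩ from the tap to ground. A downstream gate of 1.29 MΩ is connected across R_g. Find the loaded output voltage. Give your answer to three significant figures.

V_out ≈ 22.0 V

The load sits in parallel with R_g: R_g‖R_L = (820 × 1290) / (820 + 1290) = 501.3 kΩ.
V_out = 27.8 × 501.3 / (133 + 501.3) = 27.8 × 501.3/634.3 = 22.0 V.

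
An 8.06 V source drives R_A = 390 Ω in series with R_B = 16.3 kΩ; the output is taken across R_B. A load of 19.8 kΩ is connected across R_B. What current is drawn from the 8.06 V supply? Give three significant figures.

R_B‖R_L = 8940 Ω, so the source sees R_A + R_B‖R_L = 9330 Ω.
I = 8.06 V / 9330 Ω = 0.864 mA.

I ≈ 0.864 mA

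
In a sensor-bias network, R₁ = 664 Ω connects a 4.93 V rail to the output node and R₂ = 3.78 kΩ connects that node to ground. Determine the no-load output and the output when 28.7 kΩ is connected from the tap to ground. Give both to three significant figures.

Unloaded: 4.19 V; loaded: 4.11 V

Open-circuit: V = 4.93 × 3780/(664 + 3780) = 4.19 V.
With the load, R₂ becomes R₂‖R_L = 3340 Ω, so V = 4.93 × 3340/4004 = 4.11 V.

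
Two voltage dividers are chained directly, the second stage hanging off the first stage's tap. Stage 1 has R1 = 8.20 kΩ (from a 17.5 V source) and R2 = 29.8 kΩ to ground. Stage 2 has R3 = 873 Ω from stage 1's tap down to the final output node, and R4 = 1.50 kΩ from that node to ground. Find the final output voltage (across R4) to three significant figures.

V_out ≈ 2.34 V

Stage 2 presents R3+R4 = 2373 Ω as a load on stage 1's tap.
Stage 1's lower leg becomes R2‖(R3+R4) = 2198 Ω, so V_mid = 17.5 × 2198/10400 = 3.699 V.
Stage 2 is itself unloaded: V_out = V_mid × R4/(R3+R4) = 3.699 × 1500/2373 = 2.34 V.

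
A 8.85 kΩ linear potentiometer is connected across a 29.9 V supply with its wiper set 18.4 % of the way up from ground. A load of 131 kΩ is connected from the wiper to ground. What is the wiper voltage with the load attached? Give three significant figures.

V ≈ 5.45 V

The wiper splits the pot into (1−α)R = 7.222 kΩ above and αR = 1.628 kΩ below.
Lower section ‖ load = 1.608 kΩ.
V_wiper = 29.9 × 1.608/(7.222 + 1.608) = 5.45 V.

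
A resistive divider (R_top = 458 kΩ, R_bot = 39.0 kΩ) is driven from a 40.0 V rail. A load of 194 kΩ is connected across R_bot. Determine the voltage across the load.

The load sits in parallel with R_bot: R_bot‖R_L = (39.0 × 194) / (39.0 + 194) = 32.47 kΩ.
V_out = 40.0 × 32.47 / (458 + 32.47) = 40.0 × 32.47/490.5 = 2.65 V.
(Unloaded it would have been 3.14 V.)

V_out ≈ 2.65 V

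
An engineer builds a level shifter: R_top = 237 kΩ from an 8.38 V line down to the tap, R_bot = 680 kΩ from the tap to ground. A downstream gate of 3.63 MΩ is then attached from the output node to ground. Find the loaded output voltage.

V_out ≈ 5.93 V

The load sits in parallel with R_bot: R_bot‖R_L = (680 × 3630) / (680 + 3630) = 572.7 kΩ.
V_out = 8.38 × 572.7 / (237 + 572.7) = 8.38 × 572.7/809.7 = 5.93 V.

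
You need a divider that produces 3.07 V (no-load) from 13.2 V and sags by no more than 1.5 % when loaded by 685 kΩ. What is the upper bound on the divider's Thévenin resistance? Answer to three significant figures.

Loading drop = R_th/(R_th + R_L) ≤ 0.0150, so R_th ≤ R_L · ε/(1−ε) = 685 kΩ × 0.0150/0.9850 = 10.4 kΩ.

R_th ≤ 10.4 kΩ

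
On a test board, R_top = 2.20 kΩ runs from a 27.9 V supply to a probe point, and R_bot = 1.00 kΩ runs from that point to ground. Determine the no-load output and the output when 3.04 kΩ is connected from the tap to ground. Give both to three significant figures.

Open-circuit: V = 27.9 × 1.00/(2.20 + 1.00) = 8.72 V.
With the load, R_bot becomes R_bot‖R_L = 0.7525 kΩ, so V = 27.9 × 0.7525/2.952 = 7.11 V.

Unloaded: 8.72 V; loaded: 7.11 V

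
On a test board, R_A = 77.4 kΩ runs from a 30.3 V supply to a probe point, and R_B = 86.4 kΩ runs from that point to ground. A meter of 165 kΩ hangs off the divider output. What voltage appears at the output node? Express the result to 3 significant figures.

The load sits in parallel with R_B: R_B‖R_L = (86.4 × 165) / (86.4 + 165) = 56.71 kΩ.
V_out = 30.3 × 56.71 / (77.4 + 56.71) = 30.3 × 56.71/134.1 = 12.8 V.
(Unloaded it would have been 16.0 V.)

V_out ≈ 12.8 V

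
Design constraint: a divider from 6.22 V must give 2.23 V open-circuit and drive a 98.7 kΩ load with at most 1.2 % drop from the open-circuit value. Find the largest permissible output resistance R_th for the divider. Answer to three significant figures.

Loading drop = R_th/(R_th + R_L) ≤ 0.0120, so R_th ≤ R_L · ε/(1−ε) = 98.7 kΩ × 0.0120/0.9880 = 1.20 kΩ.
(Any R1, R2 with R2/(R1+R2) = 0.359 and R1‖R2 ≤ 1.20 kΩ will meet the spec.)

R_th ≤ 1.20 kΩ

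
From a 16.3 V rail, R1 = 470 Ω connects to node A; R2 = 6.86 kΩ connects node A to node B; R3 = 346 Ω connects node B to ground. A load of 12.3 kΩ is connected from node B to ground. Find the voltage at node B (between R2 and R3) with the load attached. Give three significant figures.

At node B, R3 is in parallel with the load: R3‖R_L = 336.5 Ω.
Below node A the resistance is R2 + (R3‖R_L) = 7197 Ω, so V_A = 16.3 × 7197/7667 = 15.30 V.
Then V_B = V_A × (R3‖R_L)/(R2 + R3‖R_L) = 15.30 × 336.5/7197 = 0.716 V.

V ≈ 0.716 V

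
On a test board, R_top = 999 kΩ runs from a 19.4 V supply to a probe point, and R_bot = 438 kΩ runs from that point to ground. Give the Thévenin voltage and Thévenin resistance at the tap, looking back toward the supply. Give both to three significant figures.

V_th = 5.91 V, R_th = 304 kΩ

V_th is the open-circuit tap voltage: 19.4 × 438/(999 + 438) = 5.91 V.
With the supply zeroed, R_top and R_bot appear in parallel from the tap: R_th = R_top‖R_bot = (999 × 438)/1437 = 304 kΩ.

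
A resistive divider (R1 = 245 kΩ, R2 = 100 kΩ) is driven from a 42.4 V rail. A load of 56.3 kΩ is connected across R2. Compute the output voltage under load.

V_out ≈ 5.43 V

The load sits in parallel with R2: R2‖R_L = (100 × 56.3) / (100 + 56.3) = 36.02 kΩ.
V_out = 42.4 × 36.02 / (245 + 36.02) = 42.4 × 36.02/281.0 = 5.43 V.
(Unloaded it would have been 12.3 V.)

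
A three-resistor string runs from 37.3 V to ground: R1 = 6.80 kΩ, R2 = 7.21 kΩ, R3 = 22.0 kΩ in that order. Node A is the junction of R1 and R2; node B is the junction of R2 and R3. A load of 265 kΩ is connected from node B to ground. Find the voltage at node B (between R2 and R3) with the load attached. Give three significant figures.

At node B, R3 is in parallel with the load: R3‖R_L = 20.31 kΩ.
Below node A the resistance is R2 + (R3‖R_L) = 27.52 kΩ, so V_A = 37.3 × 27.52/34.32 = 29.91 V.
Then V_B = V_A × (R3‖R_L)/(R2 + R3‖R_L) = 29.91 × 20.31/27.52 = 22.1 V.

V ≈ 22.1 V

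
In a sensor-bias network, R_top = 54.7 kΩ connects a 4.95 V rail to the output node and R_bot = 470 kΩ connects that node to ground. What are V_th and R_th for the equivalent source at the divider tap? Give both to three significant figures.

V_th is the open-circuit tap voltage: 4.95 × 470/(54.7 + 470) = 4.43 V.
With the supply zeroed, R_top and R_bot appear in parallel from the tap: R_th = R_top‖R_bot = (54.7 × 470)/524.7 = 49.0 kΩ.

V_th = 4.43 V, R_th = 49.0 kΩ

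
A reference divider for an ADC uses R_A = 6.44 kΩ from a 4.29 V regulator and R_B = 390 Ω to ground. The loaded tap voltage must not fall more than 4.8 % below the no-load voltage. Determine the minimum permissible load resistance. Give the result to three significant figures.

Output resistance R_th = R_A‖R_B = (6440 × 390)/6830 = 367.7 Ω.
The fractional drop is R_th/(R_th + R_L); requiring this ≤ 0.0480 gives R_L ≥ R_th(1/0.0480 − 1) = 367.7 × 19.83 = 7.29 kΩ.

R_L(min) ≈ 7.29 kΩ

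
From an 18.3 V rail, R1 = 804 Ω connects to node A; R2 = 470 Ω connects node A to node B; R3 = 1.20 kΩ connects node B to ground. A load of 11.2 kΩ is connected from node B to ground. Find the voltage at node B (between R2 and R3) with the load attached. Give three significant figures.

V ≈ 8.41 V

At node B, R3 is in parallel with the load: R3‖R_L = 1084 Ω.
Below node A the resistance is R2 + (R3‖R_L) = 1554 Ω, so V_A = 18.3 × 1554/2358 = 12.06 V.
Then V_B = V_A × (R3‖R_L)/(R2 + R3‖R_L) = 12.06 × 1084/1554 = 8.41 V.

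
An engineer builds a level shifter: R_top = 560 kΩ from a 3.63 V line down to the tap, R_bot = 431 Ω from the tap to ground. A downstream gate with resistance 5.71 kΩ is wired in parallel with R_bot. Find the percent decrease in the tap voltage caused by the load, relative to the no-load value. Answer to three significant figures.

The divider's output (Thévenin) resistance is R_top‖R_bot = 430.7 Ω.
Fractional drop under load = R_th/(R_th + R_L) = 430.7 / (430.7 + 5710) = 0.07013.
So the output falls by 7.01 %.

7.01 %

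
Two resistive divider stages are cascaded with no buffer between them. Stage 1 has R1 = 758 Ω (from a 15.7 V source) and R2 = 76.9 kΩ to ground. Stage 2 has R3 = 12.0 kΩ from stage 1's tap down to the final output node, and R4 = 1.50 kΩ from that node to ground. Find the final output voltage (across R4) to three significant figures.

Stage 2 presents R3+R4 = 13500 Ω as a load on stage 1's tap.
Stage 1's lower leg becomes R2‖(R3+R4) = 11480 Ω, so V_mid = 15.7 × 11480/12240 = 14.73 V.
Stage 2 is itself unloaded: V_out = V_mid × R4/(R3+R4) = 14.73 × 1500/13500 = 1.64 V.

V_out ≈ 1.64 V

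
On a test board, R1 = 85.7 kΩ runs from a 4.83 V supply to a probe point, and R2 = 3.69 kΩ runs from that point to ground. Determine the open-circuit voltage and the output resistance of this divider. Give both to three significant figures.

V_th is the open-circuit tap voltage: 4.83 × 3.69/(85.7 + 3.69) = 0.199 V.
With the supply zeroed, R1 and R2 appear in parallel from the tap: R_th = R1‖R2 = (85.7 × 3.69)/89.39 = 3.54 kΩ.

V_th = 0.199 V, R_th = 3.54 kΩ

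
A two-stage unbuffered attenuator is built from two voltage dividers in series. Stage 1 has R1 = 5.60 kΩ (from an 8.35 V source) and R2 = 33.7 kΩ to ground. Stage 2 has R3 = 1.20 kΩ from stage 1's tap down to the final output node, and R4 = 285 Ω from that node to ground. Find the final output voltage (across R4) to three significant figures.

Stage 2 presents R3+R4 = 1485 Ω as a load on stage 1's tap.
Stage 1's lower leg becomes R2‖(R3+R4) = 1422 Ω, so V_mid = 8.35 × 1422/7022 = 1.691 V.
Stage 2 is itself unloaded: V_out = V_mid × R4/(R3+R4) = 1.691 × 285/1485 = 0.325 V.

V_out ≈ 0.325 V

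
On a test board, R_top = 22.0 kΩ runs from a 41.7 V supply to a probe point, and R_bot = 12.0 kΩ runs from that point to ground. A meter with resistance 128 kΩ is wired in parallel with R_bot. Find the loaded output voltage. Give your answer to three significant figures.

V_out ≈ 13.9 V

The load sits in parallel with R_bot: R_bot‖R_L = (12.0 × 128) / (12.0 + 128) = 10.97 kΩ.
V_out = 41.7 × 10.97 / (22.0 + 10.97) = 41.7 × 10.97/32.97 = 13.9 V.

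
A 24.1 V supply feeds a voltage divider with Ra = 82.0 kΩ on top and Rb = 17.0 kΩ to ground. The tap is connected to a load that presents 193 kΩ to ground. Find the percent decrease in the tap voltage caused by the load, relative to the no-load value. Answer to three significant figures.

6.80 %

The divider's output (Thévenin) resistance is Ra‖Rb = 14.08 kΩ.
Fractional drop under load = R_th/(R_th + R_L) = 14.08 / (14.08 + 193) = 0.06800.
So the output falls by 6.80 %.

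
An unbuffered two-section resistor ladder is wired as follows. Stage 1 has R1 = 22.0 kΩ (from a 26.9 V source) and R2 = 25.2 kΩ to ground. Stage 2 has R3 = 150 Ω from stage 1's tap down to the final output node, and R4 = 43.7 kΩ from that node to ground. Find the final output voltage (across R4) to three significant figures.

Stage 2 presents R3+R4 = 43850 Ω as a load on stage 1's tap.
Stage 1's lower leg becomes R2‖(R3+R4) = 16000 Ω, so V_mid = 26.9 × 16000/38000 = 11.33 V.
Stage 2 is itself unloaded: V_out = V_mid × R4/(R3+R4) = 11.33 × 43700/43850 = 11.3 V.

V_out ≈ 11.3 V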